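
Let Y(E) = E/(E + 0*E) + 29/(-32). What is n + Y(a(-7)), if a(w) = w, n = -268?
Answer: -8573/32 ≈ -267.91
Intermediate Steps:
Y(E) = 3/32 (Y(E) = E/(E + 0) + 29*(-1/32) = E/E - 29/32 = 1 - 29/32 = 3/32)
n + Y(a(-7)) = -268 + 3/32 = -8573/32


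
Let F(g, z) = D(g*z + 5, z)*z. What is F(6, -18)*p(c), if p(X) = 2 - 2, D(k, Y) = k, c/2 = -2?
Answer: 0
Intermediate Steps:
c = -4 (c = 2*(-2) = -4)
p(X) = 0
F(g, z) = z*(5 + g*z) (F(g, z) = (g*z + 5)*z = (5 + g*z)*z = z*(5 + g*z))
F(6, -18)*p(c) = -18*(5 + 6*(-18))*0 = -18*(5 - 108)*0 = -18*(-103)*0 = 1854*0 = 0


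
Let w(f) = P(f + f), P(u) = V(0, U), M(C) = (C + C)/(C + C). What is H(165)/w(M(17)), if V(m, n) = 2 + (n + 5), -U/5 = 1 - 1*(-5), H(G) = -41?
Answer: 41/23 ≈ 1.7826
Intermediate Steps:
U = -30 (U = -5*(1 - 1*(-5)) = -5*(1 + 5) = -5*6 = -30)
M(C) = 1 (M(C) = (2*C)/((2*C)) = (2*C)*(1/(2*C)) = 1)
V(m, n) = 7 + n (V(m, n) = 2 + (5 + n) = 7 + n)
P(u) = -23 (P(u) = 7 - 30 = -23)
w(f) = -23
H(165)/w(M(17)) = -41/(-23) = -41*(-1/23) = 41/23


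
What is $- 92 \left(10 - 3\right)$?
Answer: $-644$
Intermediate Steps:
$- 92 \left(10 - 3\right) = \left(-92\right) 7 = -644$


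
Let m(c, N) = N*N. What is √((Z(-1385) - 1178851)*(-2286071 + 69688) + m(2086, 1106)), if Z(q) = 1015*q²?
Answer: 2*I*√1078170328209614 ≈ 6.5671e+7*I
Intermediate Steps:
m(c, N) = N²
√((Z(-1385) - 1178851)*(-2286071 + 69688) + m(2086, 1106)) = √((1015*(-1385)² - 1178851)*(-2286071 + 69688) + 1106²) = √((1015*1918225 - 1178851)*(-2216383) + 1223236) = √((1946998375 - 1178851)*(-2216383) + 1223236) = √(1945819524*(-2216383) + 1223236) = √(-4312681314061692 + 1223236) = √(-4312681312838456) = 2*I*√1078170328209614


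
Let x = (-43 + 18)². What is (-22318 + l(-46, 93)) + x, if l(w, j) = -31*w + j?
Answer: -20174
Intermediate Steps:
l(w, j) = j - 31*w
x = 625 (x = (-25)² = 625)
(-22318 + l(-46, 93)) + x = (-22318 + (93 - 31*(-46))) + 625 = (-22318 + (93 + 1426)) + 625 = (-22318 + 1519) + 625 = -20799 + 625 = -20174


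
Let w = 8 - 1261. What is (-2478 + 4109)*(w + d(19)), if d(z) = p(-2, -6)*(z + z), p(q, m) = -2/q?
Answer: -1981665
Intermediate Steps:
w = -1253
d(z) = 2*z (d(z) = (-2/(-2))*(z + z) = (-2*(-½))*(2*z) = 1*(2*z) = 2*z)
(-2478 + 4109)*(w + d(19)) = (-2478 + 4109)*(-1253 + 2*19) = 1631*(-1253 + 38) = 1631*(-1215) = -1981665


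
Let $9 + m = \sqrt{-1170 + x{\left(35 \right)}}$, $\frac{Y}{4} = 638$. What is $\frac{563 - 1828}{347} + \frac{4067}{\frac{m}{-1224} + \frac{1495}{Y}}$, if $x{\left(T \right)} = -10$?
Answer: $\frac{7972124631840589}{1165950735872} + \frac{63320884011 i \sqrt{295}}{3360088576} \approx 6837.4 + 323.67 i$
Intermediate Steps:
$Y = 2552$ ($Y = 4 \cdot 638 = 2552$)
$m = -9 + 2 i \sqrt{295}$ ($m = -9 + \sqrt{-1170 - 10} = -9 + \sqrt{-1180} = -9 + 2 i \sqrt{295} \approx -9.0 + 34.351 i$)
$\frac{563 - 1828}{347} + \frac{4067}{\frac{m}{-1224} + \frac{1495}{Y}} = \frac{563 - 1828}{347} + \frac{4067}{\frac{-9 + 2 i \sqrt{295}}{-1224} + \frac{1495}{2552}} = \left(-1265\right) \frac{1}{347} + \frac{4067}{\left(-9 + 2 i \sqrt{295}\right) \left(- \frac{1}{1224}\right) + 1495 \cdot \frac{1}{2552}} = - \frac{1265}{347} + \frac{4067}{\left(\frac{1}{136} - \frac{i \sqrt{295}}{612}\right) + \frac{1495}{2552}} = - \frac{1265}{347} + \frac{4067}{\frac{12867}{21692} - \frac{i \sqrt{295}}{612}}$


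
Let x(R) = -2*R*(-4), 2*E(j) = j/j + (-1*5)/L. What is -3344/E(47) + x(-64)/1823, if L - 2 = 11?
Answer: -19812876/1823 ≈ -10868.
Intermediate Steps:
L = 13 (L = 2 + 11 = 13)
E(j) = 4/13 (E(j) = (j/j - 1*5/13)/2 = (1 - 5*1/13)/2 = (1 - 5/13)/2 = (½)*(8/13) = 4/13)
x(R) = 8*R
-3344/E(47) + x(-64)/1823 = -3344/4/13 + (8*(-64))/1823 = -3344*13/4 - 512*1/1823 = -10868 - 512/1823 = -19812876/1823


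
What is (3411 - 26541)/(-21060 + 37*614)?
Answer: -11565/829 ≈ -13.951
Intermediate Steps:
(3411 - 26541)/(-21060 + 37*614) = -23130/(-21060 + 22718) = -23130/1658 = -23130*1/1658 = -11565/829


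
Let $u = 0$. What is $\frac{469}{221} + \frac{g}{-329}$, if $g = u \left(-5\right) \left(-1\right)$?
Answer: $\frac{469}{221} \approx 2.1222$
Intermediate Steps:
$g = 0$ ($g = 0 \left(-5\right) \left(-1\right) = 0 \left(-1\right) = 0$)
$\frac{469}{221} + \frac{g}{-329} = \frac{469}{221} + \frac{0}{-329} = 469 \cdot \frac{1}{221} + 0 \left(- \frac{1}{329}\right) = \frac{469}{221} + 0 = \frac{469}{221}$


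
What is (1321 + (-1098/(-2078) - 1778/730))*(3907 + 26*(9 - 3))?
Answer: 2032500103387/379235 ≈ 5.3595e+6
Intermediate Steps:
(1321 + (-1098/(-2078) - 1778/730))*(3907 + 26*(9 - 3)) = (1321 + (-1098*(-1/2078) - 1778*1/730))*(3907 + 26*6) = (1321 + (549/1039 - 889/365))*(3907 + 156) = (1321 - 723286/379235)*4063 = (500246149/379235)*4063 = 2032500103387/379235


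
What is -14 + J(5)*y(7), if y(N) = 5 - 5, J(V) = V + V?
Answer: -14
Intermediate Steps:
J(V) = 2*V
y(N) = 0
-14 + J(5)*y(7) = -14 + (2*5)*0 = -14 + 10*0 = -14 + 0 = -14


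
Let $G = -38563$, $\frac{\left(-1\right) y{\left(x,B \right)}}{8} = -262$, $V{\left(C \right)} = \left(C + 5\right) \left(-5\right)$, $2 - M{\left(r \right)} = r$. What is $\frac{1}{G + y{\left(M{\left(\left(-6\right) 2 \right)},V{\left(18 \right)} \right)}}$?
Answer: $- \frac{1}{36467} \approx -2.7422 \cdot 10^{-5}$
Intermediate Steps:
$M{\left(r \right)} = 2 - r$
$V{\left(C \right)} = -25 - 5 C$ ($V{\left(C \right)} = \left(5 + C\right) \left(-5\right) = -25 - 5 C$)
$y{\left(x,B \right)} = 2096$ ($y{\left(x,B \right)} = \left(-8\right) \left(-262\right) = 2096$)
$\frac{1}{G + y{\left(M{\left(\left(-6\right) 2 \right)},V{\left(18 \right)} \right)}} = \frac{1}{-38563 + 2096} = \frac{1}{-36467} = - \frac{1}{36467}$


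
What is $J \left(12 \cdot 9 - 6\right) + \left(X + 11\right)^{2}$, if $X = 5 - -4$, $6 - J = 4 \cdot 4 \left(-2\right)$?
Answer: $4276$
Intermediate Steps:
$J = 38$ ($J = 6 - 4 \cdot 4 \left(-2\right) = 6 - 16 \left(-2\right) = 6 - -32 = 6 + 32 = 38$)
$X = 9$ ($X = 5 + 4 = 9$)
$J \left(12 \cdot 9 - 6\right) + \left(X + 11\right)^{2} = 38 \left(12 \cdot 9 - 6\right) + \left(9 + 11\right)^{2} = 38 \left(108 - 6\right) + 20^{2} = 38 \cdot 102 + 400 = 3876 + 400 = 4276$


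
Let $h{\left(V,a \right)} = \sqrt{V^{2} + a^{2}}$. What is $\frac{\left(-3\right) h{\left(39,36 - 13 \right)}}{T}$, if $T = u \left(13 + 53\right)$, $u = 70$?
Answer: $- \frac{\sqrt{82}}{308} \approx -0.029401$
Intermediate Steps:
$T = 4620$ ($T = 70 \left(13 + 53\right) = 70 \cdot 66 = 4620$)
$\frac{\left(-3\right) h{\left(39,36 - 13 \right)}}{T} = \frac{\left(-3\right) \sqrt{39^{2} + \left(36 - 13\right)^{2}}}{4620} = - 3 \sqrt{1521 + \left(36 - 13\right)^{2}} \cdot \frac{1}{4620} = - 3 \sqrt{1521 + 23^{2}} \cdot \frac{1}{4620} = - 3 \sqrt{1521 + 529} \cdot \frac{1}{4620} = - 3 \sqrt{2050} \cdot \frac{1}{4620} = - 3 \cdot 5 \sqrt{82} \cdot \frac{1}{4620} = - 15 \sqrt{82} \cdot \frac{1}{4620} = - \frac{\sqrt{82}}{308}$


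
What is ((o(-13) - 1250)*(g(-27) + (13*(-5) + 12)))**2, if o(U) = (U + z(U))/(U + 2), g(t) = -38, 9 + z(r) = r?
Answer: 1557666244225/121 ≈ 1.2873e+10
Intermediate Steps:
z(r) = -9 + r
o(U) = (-9 + 2*U)/(2 + U) (o(U) = (U + (-9 + U))/(U + 2) = (-9 + 2*U)/(2 + U))
((o(-13) - 1250)*(g(-27) + (13*(-5) + 12)))**2 = (((-9 + 2*(-13))/(2 - 13) - 1250)*(-38 + (13*(-5) + 12)))**2 = (((-9 - 26)/(-11) - 1250)*(-38 + (-65 + 12)))**2 = ((-1/11*(-35) - 1250)*(-38 - 53))**2 = ((35/11 - 1250)*(-91))**2 = (-13715/11*(-91))**2 = (1248065/11)**2 = 1557666244225/121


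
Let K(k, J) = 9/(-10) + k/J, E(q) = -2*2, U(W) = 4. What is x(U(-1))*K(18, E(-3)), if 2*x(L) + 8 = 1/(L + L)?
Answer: 1701/80 ≈ 21.263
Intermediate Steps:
E(q) = -4
x(L) = -4 + 1/(4*L) (x(L) = -4 + 1/(2*(L + L)) = -4 + 1/(2*((2*L))) = -4 + (1/(2*L))/2 = -4 + 1/(4*L))
K(k, J) = -9/10 + k/J (K(k, J) = 9*(-1/10) + k/J = -9/10 + k/J)
x(U(-1))*K(18, E(-3)) = (-4 + (1/4)/4)*(-9/10 + 18/(-4)) = (-4 + (1/4)*(1/4))*(-9/10 + 18*(-1/4)) = (-4 + 1/16)*(-9/10 - 9/2) = -63/16*(-27/5) = 1701/80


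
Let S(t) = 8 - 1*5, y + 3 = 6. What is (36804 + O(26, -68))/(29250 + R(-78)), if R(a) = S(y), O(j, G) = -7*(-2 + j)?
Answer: 12212/9751 ≈ 1.2524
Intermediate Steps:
O(j, G) = 14 - 7*j
y = 3 (y = -3 + 6 = 3)
S(t) = 3 (S(t) = 8 - 5 = 3)
R(a) = 3
(36804 + O(26, -68))/(29250 + R(-78)) = (36804 + (14 - 7*26))/(29250 + 3) = (36804 + (14 - 182))/29253 = (36804 - 168)*(1/29253) = 36636*(1/29253) = 12212/9751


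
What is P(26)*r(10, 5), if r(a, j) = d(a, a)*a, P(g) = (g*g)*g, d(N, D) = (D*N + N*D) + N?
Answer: 36909600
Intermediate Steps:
d(N, D) = N + 2*D*N (d(N, D) = (D*N + D*N) + N = 2*D*N + N = N + 2*D*N)
P(g) = g³ (P(g) = g²*g = g³)
r(a, j) = a²*(1 + 2*a) (r(a, j) = (a*(1 + 2*a))*a = a²*(1 + 2*a))
P(26)*r(10, 5) = 26³*(10²*(1 + 2*10)) = 17576*(100*(1 + 20)) = 17576*(100*21) = 17576*2100 = 36909600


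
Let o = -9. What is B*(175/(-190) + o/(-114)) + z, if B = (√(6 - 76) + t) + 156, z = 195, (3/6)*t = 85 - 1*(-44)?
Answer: -2919/19 - 16*I*√70/19 ≈ -153.63 - 7.0456*I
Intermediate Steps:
t = 258 (t = 2*(85 - 1*(-44)) = 2*(85 + 44) = 2*129 = 258)
B = 414 + I*√70 (B = (√(6 - 76) + 258) + 156 = (√(-70) + 258) + 156 = (I*√70 + 258) + 156 = (258 + I*√70) + 156 = 414 + I*√70 ≈ 414.0 + 8.3666*I)
B*(175/(-190) + o/(-114)) + z = (414 + I*√70)*(175/(-190) - 9/(-114)) + 195 = (414 + I*√70)*(175*(-1/190) - 9*(-1/114)) + 195 = (414 + I*√70)*(-35/38 + 3/38) + 195 = (414 + I*√70)*(-16/19) + 195 = (-6624/19 - 16*I*√70/19) + 195 = -2919/19 - 16*I*√70/19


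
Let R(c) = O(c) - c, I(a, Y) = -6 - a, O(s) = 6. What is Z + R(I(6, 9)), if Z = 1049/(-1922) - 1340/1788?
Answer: 14351639/859134 ≈ 16.705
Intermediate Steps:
Z = -1112773/859134 (Z = 1049*(-1/1922) - 1340*1/1788 = -1049/1922 - 335/447 = -1112773/859134 ≈ -1.2952)
R(c) = 6 - c
Z + R(I(6, 9)) = -1112773/859134 + (6 - (-6 - 1*6)) = -1112773/859134 + (6 - (-6 - 6)) = -1112773/859134 + (6 - 1*(-12)) = -1112773/859134 + (6 + 12) = -1112773/859134 + 18 = 14351639/859134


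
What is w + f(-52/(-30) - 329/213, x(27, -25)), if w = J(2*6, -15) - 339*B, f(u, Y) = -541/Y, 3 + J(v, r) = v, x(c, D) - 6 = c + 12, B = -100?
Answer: 1525364/45 ≈ 33897.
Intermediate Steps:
x(c, D) = 18 + c (x(c, D) = 6 + (c + 12) = 6 + (12 + c) = 18 + c)
J(v, r) = -3 + v
w = 33909 (w = (-3 + 2*6) - 339*(-100) = (-3 + 12) + 33900 = 9 + 33900 = 33909)
w + f(-52/(-30) - 329/213, x(27, -25)) = 33909 - 541/(18 + 27) = 33909 - 541/45 = 1525364/45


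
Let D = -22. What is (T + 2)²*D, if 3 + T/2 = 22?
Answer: -35200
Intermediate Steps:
T = 38 (T = -6 + 2*22 = -6 + 44 = 38)
(T + 2)²*D = (38 + 2)²*(-22) = 40²*(-22) = 1600*(-22) = -35200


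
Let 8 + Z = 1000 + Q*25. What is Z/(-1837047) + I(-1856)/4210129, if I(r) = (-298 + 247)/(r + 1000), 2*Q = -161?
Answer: 3677843457089/6620479350797928 ≈ 0.00055553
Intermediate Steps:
Q = -161/2 (Q = (½)*(-161) = -161/2 ≈ -80.500)
Z = -2041/2 (Z = -8 + (1000 - 161/2*25) = -8 + (1000 - 4025/2) = -8 - 2025/2 = -2041/2 ≈ -1020.5)
I(r) = -51/(1000 + r)
Z/(-1837047) + I(-1856)/4210129 = -2041/2/(-1837047) - 51/(1000 - 1856)/4210129 = -2041/2*(-1/1837047) - 51/(-856)*(1/4210129) = 2041/3674094 - 51*(-1/856)*(1/4210129) = 2041/3674094 + (51/856)*(1/4210129) = 2041/3674094 + 51/3603870424 = 3677843457089/6620479350797928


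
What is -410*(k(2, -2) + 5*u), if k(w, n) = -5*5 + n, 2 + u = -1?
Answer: 17220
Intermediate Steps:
u = -3 (u = -2 - 1 = -3)
k(w, n) = -25 + n
-410*(k(2, -2) + 5*u) = -410*((-25 - 2) + 5*(-3)) = -410*(-27 - 15) = -410*(-42) = 17220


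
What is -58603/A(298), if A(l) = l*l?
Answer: -58603/88804 ≈ -0.65991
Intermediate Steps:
A(l) = l**2
-58603/A(298) = -58603/(298**2) = -58603/88804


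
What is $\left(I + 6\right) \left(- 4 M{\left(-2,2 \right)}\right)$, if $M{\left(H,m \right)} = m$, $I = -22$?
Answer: $128$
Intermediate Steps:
$\left(I + 6\right) \left(- 4 M{\left(-2,2 \right)}\right) = \left(-22 + 6\right) \left(\left(-4\right) 2\right) = \left(-16\right) \left(-8\right) = 128$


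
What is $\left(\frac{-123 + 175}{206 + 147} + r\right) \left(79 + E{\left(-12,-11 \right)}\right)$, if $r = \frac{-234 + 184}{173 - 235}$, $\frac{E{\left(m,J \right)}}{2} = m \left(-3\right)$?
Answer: $\frac{1575987}{10943} \approx 144.02$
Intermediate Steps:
$E{\left(m,J \right)} = - 6 m$ ($E{\left(m,J \right)} = 2 m \left(-3\right) = 2 \left(- 3 m\right) = - 6 m$)
$r = \frac{25}{31}$ ($r = - \frac{50}{-62} = \left(-50\right) \left(- \frac{1}{62}\right) = \frac{25}{31} \approx 0.80645$)
$\left(\frac{-123 + 175}{206 + 147} + r\right) \left(79 + E{\left(-12,-11 \right)}\right) = \left(\frac{-123 + 175}{206 + 147} + \frac{25}{31}\right) \left(79 - -72\right) = \left(\frac{52}{353} + \frac{25}{31}\right) \left(79 + 72\right) = \left(52 \cdot \frac{1}{353} + \frac{25}{31}\right) 151 = \left(\frac{52}{353} + \frac{25}{31}\right) 151 = \frac{10437}{10943} \cdot 151 = \frac{1575987}{10943}$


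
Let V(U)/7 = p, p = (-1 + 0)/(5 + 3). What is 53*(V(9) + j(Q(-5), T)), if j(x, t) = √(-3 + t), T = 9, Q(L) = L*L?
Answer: -371/8 + 53*√6 ≈ 83.448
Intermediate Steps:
Q(L) = L²
p = -⅛ (p = -1/8 = -1*⅛ = -⅛ ≈ -0.12500)
V(U) = -7/8 (V(U) = 7*(-⅛) = -7/8)
53*(V(9) + j(Q(-5), T)) = 53*(-7/8 + √(-3 + 9)) = 53*(-7/8 + √6) = -371/8 + 53*√6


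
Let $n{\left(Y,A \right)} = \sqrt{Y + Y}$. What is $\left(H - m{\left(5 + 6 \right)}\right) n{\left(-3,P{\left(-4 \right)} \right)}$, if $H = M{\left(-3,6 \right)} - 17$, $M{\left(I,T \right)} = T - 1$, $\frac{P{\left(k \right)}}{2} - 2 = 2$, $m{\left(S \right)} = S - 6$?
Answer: $- 17 i \sqrt{6} \approx - 41.641 i$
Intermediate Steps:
$m{\left(S \right)} = -6 + S$ ($m{\left(S \right)} = S - 6 = -6 + S$)
$P{\left(k \right)} = 8$ ($P{\left(k \right)} = 4 + 2 \cdot 2 = 4 + 4 = 8$)
$M{\left(I,T \right)} = -1 + T$ ($M{\left(I,T \right)} = T - 1 = -1 + T$)
$n{\left(Y,A \right)} = \sqrt{2} \sqrt{Y}$ ($n{\left(Y,A \right)} = \sqrt{2 Y} = \sqrt{2} \sqrt{Y}$)
$H = -12$ ($H = \left(-1 + 6\right) - 17 = 5 - 17 = -12$)
$\left(H - m{\left(5 + 6 \right)}\right) n{\left(-3,P{\left(-4 \right)} \right)} = \left(-12 - \left(-6 + \left(5 + 6\right)\right)\right) \sqrt{2} \sqrt{-3} = \left(-12 - \left(-6 + 11\right)\right) \sqrt{2} i \sqrt{3} = \left(-12 - 5\right) i \sqrt{6} = - 17 i \sqrt{6}$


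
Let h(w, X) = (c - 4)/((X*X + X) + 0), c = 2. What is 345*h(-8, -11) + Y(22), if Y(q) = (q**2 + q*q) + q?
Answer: 10821/11 ≈ 983.73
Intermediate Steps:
h(w, X) = -2/(X + X**2) (h(w, X) = (2 - 4)/((X*X + X) + 0) = -2/((X**2 + X) + 0) = -2/((X + X**2) + 0) = -2/(X + X**2))
Y(q) = q + 2*q**2 (Y(q) = (q**2 + q**2) + q = 2*q**2 + q = q + 2*q**2)
345*h(-8, -11) + Y(22) = 345*(-2/(-11*(1 - 11))) + 22*(1 + 2*22) = 345*(-2*(-1/11)/(-10)) + 22*(1 + 44) = 345*(-2*(-1/11)*(-1/10)) + 22*45 = 345*(-1/55) + 990 = -69/11 + 990 = 10821/11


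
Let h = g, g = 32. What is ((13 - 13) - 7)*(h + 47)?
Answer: -553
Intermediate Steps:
h = 32
((13 - 13) - 7)*(h + 47) = ((13 - 13) - 7)*(32 + 47) = (0 - 7)*79 = -7*79 = -553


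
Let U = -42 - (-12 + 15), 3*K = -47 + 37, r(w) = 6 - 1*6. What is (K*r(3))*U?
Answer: 0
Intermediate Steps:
r(w) = 0 (r(w) = 6 - 6 = 0)
K = -10/3 (K = (-47 + 37)/3 = (1/3)*(-10) = -10/3 ≈ -3.3333)
U = -45 (U = -42 - 1*3 = -42 - 3 = -45)
(K*r(3))*U = -10/3*0*(-45) = 0*(-45) = 0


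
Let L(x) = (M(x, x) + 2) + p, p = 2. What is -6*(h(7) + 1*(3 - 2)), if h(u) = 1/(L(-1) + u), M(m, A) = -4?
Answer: -48/7 ≈ -6.8571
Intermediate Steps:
L(x) = 0 (L(x) = (-4 + 2) + 2 = -2 + 2 = 0)
h(u) = 1/u (h(u) = 1/(0 + u) = 1/u)
-6*(h(7) + 1*(3 - 2)) = -6*(1/7 + 1*(3 - 2)) = -6*(1/7 + 1*1) = -6*(1/7 + 1) = -6*8/7 = -48/7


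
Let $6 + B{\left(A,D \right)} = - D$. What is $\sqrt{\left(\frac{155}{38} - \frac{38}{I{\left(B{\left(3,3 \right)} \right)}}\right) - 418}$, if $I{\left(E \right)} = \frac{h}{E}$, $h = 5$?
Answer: $\frac{i \sqrt{12473310}}{190} \approx 18.588 i$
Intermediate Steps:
$B{\left(A,D \right)} = -6 - D$
$I{\left(E \right)} = \frac{5}{E}$
$\sqrt{\left(\frac{155}{38} - \frac{38}{I{\left(B{\left(3,3 \right)} \right)}}\right) - 418} = \sqrt{\left(\frac{155}{38} - \frac{38}{5 \frac{1}{-6 - 3}}\right) - 418} = \sqrt{\left(155 \cdot \frac{1}{38} - \frac{38}{5 \frac{1}{-6 - 3}}\right) - 418} = \sqrt{\left(\frac{155}{38} - \frac{38}{5 \frac{1}{-9}}\right) - 418} = \sqrt{\left(\frac{155}{38} - \frac{38}{5 \left(- \frac{1}{9}\right)}\right) - 418} = \sqrt{\left(\frac{155}{38} - \frac{38}{- \frac{5}{9}}\right) - 418} = \sqrt{\left(\frac{155}{38} - - \frac{342}{5}\right) - 418} = \sqrt{\left(\frac{155}{38} + \frac{342}{5}\right) - 418} = \sqrt{\frac{13771}{190} - 418} = \sqrt{- \frac{65649}{190}} = \frac{i \sqrt{12473310}}{190}$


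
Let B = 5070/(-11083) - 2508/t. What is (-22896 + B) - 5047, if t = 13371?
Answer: -1380330305311/49396931 ≈ -27944.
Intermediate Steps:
B = -31862378/49396931 (B = 5070/(-11083) - 2508/13371 = 5070*(-1/11083) - 2508*1/13371 = -5070/11083 - 836/4457 = -31862378/49396931 ≈ -0.64503)
(-22896 + B) - 5047 = (-22896 - 31862378/49396931) - 5047 = -1131023994554/49396931 - 5047 = -1380330305311/49396931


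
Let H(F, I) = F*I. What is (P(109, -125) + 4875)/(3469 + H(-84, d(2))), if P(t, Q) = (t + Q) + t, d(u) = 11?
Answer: 4968/2545 ≈ 1.9521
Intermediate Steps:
P(t, Q) = Q + 2*t (P(t, Q) = (Q + t) + t = Q + 2*t)
(P(109, -125) + 4875)/(3469 + H(-84, d(2))) = ((-125 + 2*109) + 4875)/(3469 - 84*11) = ((-125 + 218) + 4875)/(3469 - 924) = (93 + 4875)/2545 = 4968*(1/2545) = 4968/2545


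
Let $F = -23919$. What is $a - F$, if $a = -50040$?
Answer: $-26121$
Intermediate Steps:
$a - F = -50040 - -23919 = -50040 + 23919 = -26121$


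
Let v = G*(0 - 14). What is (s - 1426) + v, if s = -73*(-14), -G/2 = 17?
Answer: 72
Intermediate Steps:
G = -34 (G = -2*17 = -34)
s = 1022
v = 476 (v = -34*(0 - 14) = -34*(-14) = 476)
(s - 1426) + v = (1022 - 1426) + 476 = -404 + 476 = 72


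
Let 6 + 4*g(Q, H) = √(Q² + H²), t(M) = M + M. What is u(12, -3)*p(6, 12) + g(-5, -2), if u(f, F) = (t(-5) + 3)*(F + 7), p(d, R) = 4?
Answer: -227/2 + √29/4 ≈ -112.15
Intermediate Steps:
t(M) = 2*M
u(f, F) = -49 - 7*F (u(f, F) = (2*(-5) + 3)*(F + 7) = (-10 + 3)*(7 + F) = -7*(7 + F) = -49 - 7*F)
g(Q, H) = -3/2 + √(H² + Q²)/4 (g(Q, H) = -3/2 + √(Q² + H²)/4 = -3/2 + √(H² + Q²)/4)
u(12, -3)*p(6, 12) + g(-5, -2) = (-49 - 7*(-3))*4 + (-3/2 + √((-2)² + (-5)²)/4) = (-49 + 21)*4 + (-3/2 + √(4 + 25)/4) = -28*4 + (-3/2 + √29/4) = -112 + (-3/2 + √29/4) = -227/2 + √29/4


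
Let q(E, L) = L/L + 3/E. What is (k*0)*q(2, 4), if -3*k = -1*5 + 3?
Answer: 0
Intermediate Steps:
k = 2/3 (k = -(-1*5 + 3)/3 = -(-5 + 3)/3 = -1/3*(-2) = 2/3 ≈ 0.66667)
q(E, L) = 1 + 3/E
(k*0)*q(2, 4) = ((2/3)*0)*((3 + 2)/2) = 0*((1/2)*5) = 0*(5/2) = 0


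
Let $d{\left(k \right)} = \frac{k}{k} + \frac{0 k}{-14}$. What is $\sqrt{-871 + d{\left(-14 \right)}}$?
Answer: $i \sqrt{870} \approx 29.496 i$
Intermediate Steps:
$d{\left(k \right)} = 1$ ($d{\left(k \right)} = 1 + 0 \left(- \frac{1}{14}\right) = 1 + 0 = 1$)
$\sqrt{-871 + d{\left(-14 \right)}} = \sqrt{-871 + 1} = \sqrt{-870} = i \sqrt{870}$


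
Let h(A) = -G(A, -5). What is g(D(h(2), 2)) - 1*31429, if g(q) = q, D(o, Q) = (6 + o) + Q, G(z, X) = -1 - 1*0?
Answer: -31420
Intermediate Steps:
G(z, X) = -1 (G(z, X) = -1 + 0 = -1)
h(A) = 1 (h(A) = -1*(-1) = 1)
D(o, Q) = 6 + Q + o
g(D(h(2), 2)) - 1*31429 = (6 + 2 + 1) - 1*31429 = 9 - 31429 = -31420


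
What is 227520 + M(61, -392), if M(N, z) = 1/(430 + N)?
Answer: 111712321/491 ≈ 2.2752e+5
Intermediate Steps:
227520 + M(61, -392) = 227520 + 1/(430 + 61) = 227520 + 1/491 = 111712321/491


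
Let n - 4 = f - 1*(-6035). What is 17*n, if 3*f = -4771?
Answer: 226882/3 ≈ 75627.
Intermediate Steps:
f = -4771/3 (f = (⅓)*(-4771) = -4771/3 ≈ -1590.3)
n = 13346/3 (n = 4 + (-4771/3 - 1*(-6035)) = 4 + (-4771/3 + 6035) = 4 + 13334/3 = 13346/3 ≈ 4448.7)
17*n = 17*(13346/3) = 226882/3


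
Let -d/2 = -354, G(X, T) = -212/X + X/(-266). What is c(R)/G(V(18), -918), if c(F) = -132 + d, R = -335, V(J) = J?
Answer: -689472/14179 ≈ -48.626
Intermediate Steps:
G(X, T) = -212/X - X/266 (G(X, T) = -212/X + X*(-1/266) = -212/X - X/266)
d = 708 (d = -2*(-354) = 708)
c(F) = 576 (c(F) = -132 + 708 = 576)
c(R)/G(V(18), -918) = 576/(-212/18 - 1/266*18) = 576/(-212*1/18 - 9/133) = 576/(-106/9 - 9/133) = 576/(-14179/1197) = 576*(-1197/14179) = -689472/14179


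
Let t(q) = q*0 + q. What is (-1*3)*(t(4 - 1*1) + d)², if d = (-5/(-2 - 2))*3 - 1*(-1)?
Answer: -2883/16 ≈ -180.19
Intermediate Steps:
d = 19/4 (d = (-5/(-4))*3 + 1 = -¼*(-5)*3 + 1 = (5/4)*3 + 1 = 15/4 + 1 = 19/4 ≈ 4.7500)
t(q) = q (t(q) = 0 + q = q)
(-1*3)*(t(4 - 1*1) + d)² = (-1*3)*((4 - 1*1) + 19/4)² = -3*((4 - 1) + 19/4)² = -3*(3 + 19/4)² = -3*(31/4)² = -3*961/16 = -2883/16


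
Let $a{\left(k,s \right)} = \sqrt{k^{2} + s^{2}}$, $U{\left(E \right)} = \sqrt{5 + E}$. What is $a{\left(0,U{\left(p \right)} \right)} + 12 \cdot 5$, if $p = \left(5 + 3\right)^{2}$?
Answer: $60 + \sqrt{69} \approx 68.307$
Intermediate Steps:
$p = 64$ ($p = 8^{2} = 64$)
$a{\left(0,U{\left(p \right)} \right)} + 12 \cdot 5 = \sqrt{0^{2} + \left(\sqrt{5 + 64}\right)^{2}} + 12 \cdot 5 = \sqrt{0 + \left(\sqrt{69}\right)^{2}} + 60 = \sqrt{0 + 69} + 60 = \sqrt{69} + 60 = 60 + \sqrt{69}$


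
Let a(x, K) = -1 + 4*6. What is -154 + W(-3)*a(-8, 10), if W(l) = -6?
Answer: -292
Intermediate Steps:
a(x, K) = 23 (a(x, K) = -1 + 24 = 23)
-154 + W(-3)*a(-8, 10) = -154 - 6*23 = -154 - 138 = -292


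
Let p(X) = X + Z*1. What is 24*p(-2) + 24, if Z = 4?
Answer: 72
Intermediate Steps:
p(X) = 4 + X (p(X) = X + 4*1 = X + 4 = 4 + X)
24*p(-2) + 24 = 24*(4 - 2) + 24 = 24*2 + 24 = 48 + 24 = 72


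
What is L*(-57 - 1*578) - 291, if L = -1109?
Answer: 703924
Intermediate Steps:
L*(-57 - 1*578) - 291 = -1109*(-57 - 1*578) - 291 = -1109*(-57 - 578) - 291 = -1109*(-635) - 291 = 704215 - 291 = 703924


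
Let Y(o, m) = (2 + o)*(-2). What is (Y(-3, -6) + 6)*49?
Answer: 392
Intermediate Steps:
Y(o, m) = -4 - 2*o
(Y(-3, -6) + 6)*49 = ((-4 - 2*(-3)) + 6)*49 = ((-4 + 6) + 6)*49 = (2 + 6)*49 = 8*49 = 392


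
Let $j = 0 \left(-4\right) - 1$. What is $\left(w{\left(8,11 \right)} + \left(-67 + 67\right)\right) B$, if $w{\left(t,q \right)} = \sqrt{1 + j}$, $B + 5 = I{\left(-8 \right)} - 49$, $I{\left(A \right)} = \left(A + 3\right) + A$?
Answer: $0$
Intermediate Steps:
$I{\left(A \right)} = 3 + 2 A$ ($I{\left(A \right)} = \left(3 + A\right) + A = 3 + 2 A$)
$j = -1$ ($j = 0 - 1 = -1$)
$B = -67$ ($B = -5 + \left(\left(3 + 2 \left(-8\right)\right) - 49\right) = -5 + \left(\left(3 - 16\right) - 49\right) = -5 - 62 = -67$)
$w{\left(t,q \right)} = 0$ ($w{\left(t,q \right)} = \sqrt{1 - 1} = \sqrt{0} = 0$)
$\left(w{\left(8,11 \right)} + \left(-67 + 67\right)\right) B = \left(0 + \left(-67 + 67\right)\right) \left(-67\right) = \left(0 + 0\right) \left(-67\right) = 0 \left(-67\right) = 0$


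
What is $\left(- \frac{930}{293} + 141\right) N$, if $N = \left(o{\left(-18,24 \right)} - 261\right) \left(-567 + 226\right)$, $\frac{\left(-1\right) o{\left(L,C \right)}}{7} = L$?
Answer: $\frac{1859031405}{293} \approx 6.3448 \cdot 10^{6}$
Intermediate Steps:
$o{\left(L,C \right)} = - 7 L$
$N = 46035$ ($N = \left(\left(-7\right) \left(-18\right) - 261\right) \left(-567 + 226\right) = \left(126 - 261\right) \left(-341\right) = \left(-135\right) \left(-341\right) = 46035$)
$\left(- \frac{930}{293} + 141\right) N = \left(- \frac{930}{293} + 141\right) 46035 = \frac{40383}{293} \cdot 46035 = \frac{1859031405}{293}$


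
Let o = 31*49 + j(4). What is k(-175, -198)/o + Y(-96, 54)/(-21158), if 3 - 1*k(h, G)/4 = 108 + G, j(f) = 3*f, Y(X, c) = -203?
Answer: 8181569/32392898 ≈ 0.25257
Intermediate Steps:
k(h, G) = -420 - 4*G (k(h, G) = 12 - 4*(108 + G) = 12 + (-432 - 4*G) = -420 - 4*G)
o = 1531 (o = 31*49 + 3*4 = 1519 + 12 = 1531)
k(-175, -198)/o + Y(-96, 54)/(-21158) = (-420 - 4*(-198))/1531 - 203/(-21158) = (-420 + 792)*(1/1531) - 203*(-1/21158) = 372*(1/1531) + 203/21158 = 372/1531 + 203/21158 = 8181569/32392898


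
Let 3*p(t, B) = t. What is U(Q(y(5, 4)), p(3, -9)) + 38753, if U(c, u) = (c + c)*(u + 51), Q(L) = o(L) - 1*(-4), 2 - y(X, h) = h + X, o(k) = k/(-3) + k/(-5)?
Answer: 593359/15 ≈ 39557.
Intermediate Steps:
p(t, B) = t/3
o(k) = -8*k/15 (o(k) = k*(-⅓) + k*(-⅕) = -k/3 - k/5 = -8*k/15)
y(X, h) = 2 - X - h (y(X, h) = 2 - (h + X) = 2 - (X + h) = 2 + (-X - h) = 2 - X - h)
Q(L) = 4 - 8*L/15 (Q(L) = -8*L/15 - 1*(-4) = -8*L/15 + 4 = 4 - 8*L/15)
U(c, u) = 2*c*(51 + u) (U(c, u) = (2*c)*(51 + u) = 2*c*(51 + u))
U(Q(y(5, 4)), p(3, -9)) + 38753 = 2*(4 - 8*(2 - 1*5 - 1*4)/15)*(51 + (⅓)*3) + 38753 = 2*(4 - 8*(2 - 5 - 4)/15)*(51 + 1) + 38753 = 2*(4 - 8/15*(-7))*52 + 38753 = 2*(4 + 56/15)*52 + 38753 = 2*(116/15)*52 + 38753 = 12064/15 + 38753 = 593359/15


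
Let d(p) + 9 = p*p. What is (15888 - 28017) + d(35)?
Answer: -10913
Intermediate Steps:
d(p) = -9 + p² (d(p) = -9 + p*p = -9 + p²)
(15888 - 28017) + d(35) = (15888 - 28017) + (-9 + 35²) = -12129 + (-9 + 1225) = -12129 + 1216 = -10913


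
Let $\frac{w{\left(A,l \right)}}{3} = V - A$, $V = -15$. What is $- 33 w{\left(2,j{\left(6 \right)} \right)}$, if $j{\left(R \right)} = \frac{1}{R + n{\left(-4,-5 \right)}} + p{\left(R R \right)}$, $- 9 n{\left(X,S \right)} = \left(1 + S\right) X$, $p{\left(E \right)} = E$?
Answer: $1683$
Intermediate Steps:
$n{\left(X,S \right)} = - \frac{X \left(1 + S\right)}{9}$ ($n{\left(X,S \right)} = - \frac{\left(1 + S\right) X}{9} = - \frac{X \left(1 + S\right)}{9}$)
$j{\left(R \right)} = R^{2} + \frac{1}{- \frac{16}{9} + R}$ ($j{\left(R \right)} = \frac{1}{R - - \frac{4 \left(1 - 5\right)}{9}} + R R = \frac{1}{R - \left(- \frac{4}{9}\right) \left(-4\right)} + R^{2} = \frac{1}{R - \frac{16}{9}} + R^{2} = \frac{1}{- \frac{16}{9} + R} + R^{2} = R^{2} + \frac{1}{- \frac{16}{9} + R}$)
$w{\left(A,l \right)} = -45 - 3 A$ ($w{\left(A,l \right)} = 3 \left(-15 - A\right) = -45 - 3 A$)
$- 33 w{\left(2,j{\left(6 \right)} \right)} = - 33 \left(-45 - 6\right) = \left(-33\right) \left(-51\right) = 1683$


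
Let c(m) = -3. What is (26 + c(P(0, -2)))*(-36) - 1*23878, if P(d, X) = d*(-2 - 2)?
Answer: -24706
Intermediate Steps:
P(d, X) = -4*d (P(d, X) = d*(-4) = -4*d)
(26 + c(P(0, -2)))*(-36) - 1*23878 = (26 - 3)*(-36) - 1*23878 = 23*(-36) - 23878 = -828 - 23878 = -24706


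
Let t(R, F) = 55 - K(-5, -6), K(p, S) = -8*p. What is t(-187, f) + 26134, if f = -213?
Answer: 26149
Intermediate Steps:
t(R, F) = 15 (t(R, F) = 55 - (-8)*(-5) = 55 - 1*40 = 55 - 40 = 15)
t(-187, f) + 26134 = 15 + 26134 = 26149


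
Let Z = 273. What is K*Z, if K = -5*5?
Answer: -6825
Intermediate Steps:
K = -25
K*Z = -25*273 = -6825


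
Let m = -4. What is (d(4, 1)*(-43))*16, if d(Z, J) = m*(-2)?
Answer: -5504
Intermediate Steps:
d(Z, J) = 8 (d(Z, J) = -4*(-2) = 8)
(d(4, 1)*(-43))*16 = (8*(-43))*16 = -344*16 = -5504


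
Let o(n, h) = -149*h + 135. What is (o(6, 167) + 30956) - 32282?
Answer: -26074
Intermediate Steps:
o(n, h) = 135 - 149*h
(o(6, 167) + 30956) - 32282 = ((135 - 149*167) + 30956) - 32282 = ((135 - 24883) + 30956) - 32282 = (-24748 + 30956) - 32282 = 6208 - 32282 = -26074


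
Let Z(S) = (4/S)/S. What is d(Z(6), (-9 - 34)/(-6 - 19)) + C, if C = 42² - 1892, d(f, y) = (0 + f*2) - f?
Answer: -1151/9 ≈ -127.89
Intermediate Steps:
Z(S) = 4/S²
d(f, y) = f (d(f, y) = (0 + 2*f) - f = 2*f - f = f)
C = -128 (C = 1764 - 1892 = -128)
d(Z(6), (-9 - 34)/(-6 - 19)) + C = 4/6² - 128 = 4*(1/36) - 128 = ⅑ - 128 = -1151/9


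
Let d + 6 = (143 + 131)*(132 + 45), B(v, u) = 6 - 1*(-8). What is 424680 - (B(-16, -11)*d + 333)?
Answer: -254541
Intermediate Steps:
B(v, u) = 14 (B(v, u) = 6 + 8 = 14)
d = 48492 (d = -6 + (143 + 131)*(132 + 45) = -6 + 274*177 = -6 + 48498 = 48492)
424680 - (B(-16, -11)*d + 333) = 424680 - (14*48492 + 333) = 424680 - (678888 + 333) = 424680 - 1*679221 = 424680 - 679221 = -254541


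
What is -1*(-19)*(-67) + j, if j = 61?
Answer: -1212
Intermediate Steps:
-1*(-19)*(-67) + j = -1*(-19)*(-67) + 61 = 19*(-67) + 61 = -1273 + 61 = -1212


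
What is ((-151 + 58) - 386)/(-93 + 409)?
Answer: -479/316 ≈ -1.5158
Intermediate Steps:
((-151 + 58) - 386)/(-93 + 409) = (-93 - 386)/316 = -479*1/316 = -479/316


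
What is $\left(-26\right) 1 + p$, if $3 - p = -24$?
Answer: $1$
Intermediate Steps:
$p = 27$ ($p = 3 - -24 = 3 + 24 = 27$)
$\left(-26\right) 1 + p = \left(-26\right) 1 + 27 = -26 + 27 = 1$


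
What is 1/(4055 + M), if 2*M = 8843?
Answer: 2/16953 ≈ 0.00011797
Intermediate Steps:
M = 8843/2 (M = (½)*8843 = 8843/2 ≈ 4421.5)
1/(4055 + M) = 1/(4055 + 8843/2) = 1/(16953/2) = 2/16953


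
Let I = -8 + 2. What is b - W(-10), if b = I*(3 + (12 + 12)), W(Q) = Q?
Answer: -152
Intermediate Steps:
I = -6
b = -162 (b = -6*(3 + (12 + 12)) = -6*(3 + 24) = -6*27 = -162)
b - W(-10) = -162 - 1*(-10) = -162 + 10 = -152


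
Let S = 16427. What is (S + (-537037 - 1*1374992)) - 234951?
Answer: -2130553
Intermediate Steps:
(S + (-537037 - 1*1374992)) - 234951 = (16427 + (-537037 - 1*1374992)) - 234951 = (16427 + (-537037 - 1374992)) - 234951 = (16427 - 1912029) - 234951 = -1895602 - 234951 = -2130553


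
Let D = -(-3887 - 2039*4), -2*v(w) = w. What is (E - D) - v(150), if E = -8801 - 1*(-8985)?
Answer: -11784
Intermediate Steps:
v(w) = -w/2
D = 12043 (D = -(-3887 - 1*8156) = -(-3887 - 8156) = -1*(-12043) = 12043)
E = 184 (E = -8801 + 8985 = 184)
(E - D) - v(150) = (184 - 1*12043) - (-1)*150/2 = (184 - 12043) - 1*(-75) = -11859 + 75 = -11784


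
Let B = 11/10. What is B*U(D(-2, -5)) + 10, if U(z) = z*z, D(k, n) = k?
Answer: 72/5 ≈ 14.400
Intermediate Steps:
U(z) = z²
B = 11/10 (B = 11*(⅒) = 11/10 ≈ 1.1000)
B*U(D(-2, -5)) + 10 = (11/10)*(-2)² + 10 = (11/10)*4 + 10 = 22/5 + 10 = 72/5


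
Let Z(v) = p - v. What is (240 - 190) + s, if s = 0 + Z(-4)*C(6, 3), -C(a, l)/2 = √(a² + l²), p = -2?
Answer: 50 - 12*√5 ≈ 23.167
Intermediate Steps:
C(a, l) = -2*√(a² + l²)
Z(v) = -2 - v
s = -12*√5 (s = 0 + (-2 - 1*(-4))*(-2*√(6² + 3²)) = 0 + (-2 + 4)*(-2*√(36 + 9)) = 0 + 2*(-6*√5) = 0 - 12*√5 = -12*√5 ≈ -26.833)
(240 - 190) + s = (240 - 190) - 12*√5 = 50 - 12*√5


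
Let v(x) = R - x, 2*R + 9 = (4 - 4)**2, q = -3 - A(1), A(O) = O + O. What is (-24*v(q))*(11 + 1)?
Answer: -144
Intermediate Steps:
A(O) = 2*O
q = -5 (q = -3 - 2 = -5)
R = -9/2 (R = -9/2 + (4 - 4)**2/2 = -9/2 + (1/2)*0**2 = -9/2 + (1/2)*0 = -9/2 + 0 = -9/2 ≈ -4.5000)
v(x) = -9/2 - x
(-24*v(q))*(11 + 1) = (-24*(-9/2 - 1*(-5)))*(11 + 1) = -24*(-9/2 + 5)*12 = -24*1/2*12 = -12*12 = -144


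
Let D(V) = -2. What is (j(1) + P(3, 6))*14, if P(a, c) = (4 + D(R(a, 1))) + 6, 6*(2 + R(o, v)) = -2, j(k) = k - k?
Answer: 112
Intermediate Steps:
j(k) = 0
R(o, v) = -7/3 (R(o, v) = -2 + (1/6)*(-2) = -2 - 1/3 = -7/3)
P(a, c) = 8 (P(a, c) = (4 - 2) + 6 = 2 + 6 = 8)
(j(1) + P(3, 6))*14 = (0 + 8)*14 = 8*14 = 112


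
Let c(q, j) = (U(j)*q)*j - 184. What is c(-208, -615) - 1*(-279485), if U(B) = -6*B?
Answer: 472304101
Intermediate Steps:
c(q, j) = -184 - 6*q*j² (c(q, j) = ((-6*j)*q)*j - 184 = (-6*j*q)*j - 184 = -6*q*j² - 184 = -184 - 6*q*j²)
c(-208, -615) - 1*(-279485) = (-184 - 6*(-208)*(-615)²) - 1*(-279485) = (-184 - 6*(-208)*378225) + 279485 = (-184 + 472024800) + 279485 = 472024616 + 279485 = 472304101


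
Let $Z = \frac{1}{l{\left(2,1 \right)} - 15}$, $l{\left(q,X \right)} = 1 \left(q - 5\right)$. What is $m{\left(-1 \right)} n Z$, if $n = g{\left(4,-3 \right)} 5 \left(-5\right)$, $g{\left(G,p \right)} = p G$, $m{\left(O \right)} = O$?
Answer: $\frac{50}{3} \approx 16.667$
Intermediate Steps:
$g{\left(G,p \right)} = G p$
$l{\left(q,X \right)} = -5 + q$ ($l{\left(q,X \right)} = 1 \left(-5 + q\right) = -5 + q$)
$n = 300$ ($n = 4 \left(-3\right) 5 \left(-5\right) = \left(-12\right) 5 \left(-5\right) = \left(-60\right) \left(-5\right) = 300$)
$Z = - \frac{1}{18}$ ($Z = \frac{1}{\left(-5 + 2\right) - 15} = \frac{1}{-3 - 15} = \frac{1}{-18} = - \frac{1}{18} \approx -0.055556$)
$m{\left(-1 \right)} n Z = \left(-1\right) 300 \left(- \frac{1}{18}\right) = \left(-300\right) \left(- \frac{1}{18}\right) = \frac{50}{3}$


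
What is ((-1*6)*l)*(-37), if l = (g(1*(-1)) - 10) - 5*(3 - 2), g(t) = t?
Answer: -3552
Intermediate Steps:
l = -16 (l = (1*(-1) - 10) - 5*(3 - 2) = (-1 - 10) - 5*1 = -11 - 5 = -16)
((-1*6)*l)*(-37) = (-1*6*(-16))*(-37) = -6*(-16)*(-37) = 96*(-37) = -3552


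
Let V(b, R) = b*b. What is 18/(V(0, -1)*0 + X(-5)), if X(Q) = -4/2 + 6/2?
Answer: 18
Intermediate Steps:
V(b, R) = b²
X(Q) = 1 (X(Q) = -4*½ + 6*(½) = -2 + 3 = 1)
18/(V(0, -1)*0 + X(-5)) = 18/(0²*0 + 1) = 18/(0*0 + 1) = 18/(0 + 1) = 18/1 = 1*18 = 18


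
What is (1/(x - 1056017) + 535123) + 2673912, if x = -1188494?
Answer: 7202714356884/2244511 ≈ 3.2090e+6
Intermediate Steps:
(1/(x - 1056017) + 535123) + 2673912 = (1/(-1188494 - 1056017) + 535123) + 2673912 = (1/(-2244511) + 535123) + 2673912 = (-1/2244511 + 535123) + 2673912 = 1201089459852/2244511 + 2673912 = 7202714356884/2244511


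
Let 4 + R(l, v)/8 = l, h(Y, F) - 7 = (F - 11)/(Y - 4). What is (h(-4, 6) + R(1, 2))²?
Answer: 17161/64 ≈ 268.14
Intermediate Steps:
h(Y, F) = 7 + (-11 + F)/(-4 + Y) (h(Y, F) = 7 + (F - 11)/(Y - 4) = 7 + (-11 + F)/(-4 + Y))
R(l, v) = -32 + 8*l
(h(-4, 6) + R(1, 2))² = ((-39 + 6 + 7*(-4))/(-4 - 4) + (-32 + 8*1))² = ((-39 + 6 - 28)/(-8) + (-32 + 8))² = (-⅛*(-61) - 24)² = (61/8 - 24)² = (-131/8)² = 17161/64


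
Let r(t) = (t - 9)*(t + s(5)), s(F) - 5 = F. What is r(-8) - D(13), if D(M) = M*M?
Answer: -203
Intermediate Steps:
s(F) = 5 + F
D(M) = M**2
r(t) = (-9 + t)*(10 + t) (r(t) = (t - 9)*(t + (5 + 5)) = (-9 + t)*(t + 10) = (-9 + t)*(10 + t))
r(-8) - D(13) = (-90 - 8 + (-8)**2) - 1*13**2 = (-90 - 8 + 64) - 1*169 = -34 - 169 = -203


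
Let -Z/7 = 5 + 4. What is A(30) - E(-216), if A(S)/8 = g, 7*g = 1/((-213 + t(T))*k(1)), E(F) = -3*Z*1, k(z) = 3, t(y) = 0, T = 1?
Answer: -845405/4473 ≈ -189.00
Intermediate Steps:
Z = -63 (Z = -7*(5 + 4) = -7*9 = -63)
E(F) = 189 (E(F) = -3*(-63)*1 = 189*1 = 189)
g = -1/4473 (g = (1/((-213 + 0)*3))/7 = ((⅓)/(-213))/7 = (-1/213*⅓)/7 = (⅐)*(-1/639) = -1/4473 ≈ -0.00022356)
A(S) = -8/4473 (A(S) = 8*(-1/4473) = -8/4473)
A(30) - E(-216) = -8/4473 - 1*189 = -8/4473 - 189 = -845405/4473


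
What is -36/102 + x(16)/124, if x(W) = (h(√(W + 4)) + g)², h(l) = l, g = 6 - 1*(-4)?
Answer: 324/527 + 10*√5/31 ≈ 1.3361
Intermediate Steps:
g = 10 (g = 6 + 4 = 10)
x(W) = (10 + √(4 + W))² (x(W) = (√(W + 4) + 10)² = (√(4 + W) + 10)² = (10 + √(4 + W))²)
-36/102 + x(16)/124 = -36/102 + (10 + √(4 + 16))²/124 = -36*1/102 + (10 + √20)²*(1/124) = -6/17 + (10 + 2*√5)²*(1/124) = -6/17 + (10 + 2*√5)²/124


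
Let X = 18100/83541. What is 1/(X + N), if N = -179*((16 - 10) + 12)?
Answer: -83541/269151002 ≈ -0.00031039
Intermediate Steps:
X = 18100/83541 (X = 18100*(1/83541) = 18100/83541 ≈ 0.21666)
N = -3222 (N = -179*(6 + 12) = -179*18 = -3222)
1/(X + N) = 1/(18100/83541 - 3222) = 1/(-269151002/83541) = -83541/269151002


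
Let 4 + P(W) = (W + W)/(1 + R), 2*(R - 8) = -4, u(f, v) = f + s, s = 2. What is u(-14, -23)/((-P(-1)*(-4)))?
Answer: 7/10 ≈ 0.70000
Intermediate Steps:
u(f, v) = 2 + f (u(f, v) = f + 2 = 2 + f)
R = 6 (R = 8 + (1/2)*(-4) = 8 - 2 = 6)
P(W) = -4 + 2*W/7 (P(W) = -4 + (W + W)/(1 + 6) = -4 + (2*W)/7 = -4 + (2*W)*(1/7) = -4 + 2*W/7)
u(-14, -23)/((-P(-1)*(-4))) = (2 - 14)/((-(-4 + (2/7)*(-1))*(-4))) = -12*1/(4*(-4 - 2/7)) = -12/(-1*(-30/7)*(-4)) = -12/((30/7)*(-4)) = -12/(-120/7) = -12*(-7/120) = 7/10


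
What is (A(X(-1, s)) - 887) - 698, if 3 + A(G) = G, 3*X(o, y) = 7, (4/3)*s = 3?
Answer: -4757/3 ≈ -1585.7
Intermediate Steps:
s = 9/4 (s = (¾)*3 = 9/4 ≈ 2.2500)
X(o, y) = 7/3 (X(o, y) = (⅓)*7 = 7/3)
A(G) = -3 + G
(A(X(-1, s)) - 887) - 698 = ((-3 + 7/3) - 887) - 698 = (-⅔ - 887) - 698 = -2663/3 - 698 = -4757/3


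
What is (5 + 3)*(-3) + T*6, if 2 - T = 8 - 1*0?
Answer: -60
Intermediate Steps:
T = -6 (T = 2 - (8 - 1*0) = 2 - (8 + 0) = 2 - 1*8 = 2 - 8 = -6)
(5 + 3)*(-3) + T*6 = (5 + 3)*(-3) - 6*6 = 8*(-3) - 36 = -24 - 36 = -60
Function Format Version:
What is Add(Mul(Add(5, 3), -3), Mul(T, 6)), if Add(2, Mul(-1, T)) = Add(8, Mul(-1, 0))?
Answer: -60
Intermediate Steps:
T = -6 (T = Add(2, Mul(-1, Add(8, Mul(-1, 0)))) = Add(2, Mul(-1, Add(8, 0))) = Add(2, Mul(-1, 8)) = Add(2, -8) = -6)
Add(Mul(Add(5, 3), -3), Mul(T, 6)) = Add(Mul(Add(5, 3), -3), Mul(-6, 6)) = Add(Mul(8, -3), -36) = Add(-24, -36) = -60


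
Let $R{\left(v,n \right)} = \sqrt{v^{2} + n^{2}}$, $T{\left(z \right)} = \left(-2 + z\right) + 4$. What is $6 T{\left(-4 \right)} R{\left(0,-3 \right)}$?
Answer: $-36$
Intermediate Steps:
$T{\left(z \right)} = 2 + z$
$R{\left(v,n \right)} = \sqrt{n^{2} + v^{2}}$
$6 T{\left(-4 \right)} R{\left(0,-3 \right)} = 6 \left(2 - 4\right) \sqrt{\left(-3\right)^{2} + 0^{2}} = 6 \left(-2\right) \sqrt{9 + 0} = - 12 \sqrt{9} = \left(-12\right) 3 = -36$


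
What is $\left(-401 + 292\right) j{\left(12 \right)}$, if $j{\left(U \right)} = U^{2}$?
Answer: $-15696$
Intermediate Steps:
$\left(-401 + 292\right) j{\left(12 \right)} = \left(-401 + 292\right) 12^{2} = \left(-109\right) 144 = -15696$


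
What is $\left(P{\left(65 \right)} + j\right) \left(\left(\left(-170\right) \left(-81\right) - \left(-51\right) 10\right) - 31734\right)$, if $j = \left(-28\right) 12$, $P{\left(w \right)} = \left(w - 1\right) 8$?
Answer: $-3071904$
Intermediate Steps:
$P{\left(w \right)} = -8 + 8 w$ ($P{\left(w \right)} = \left(-1 + w\right) 8 = -8 + 8 w$)
$j = -336$
$\left(P{\left(65 \right)} + j\right) \left(\left(\left(-170\right) \left(-81\right) - \left(-51\right) 10\right) - 31734\right) = \left(\left(-8 + 8 \cdot 65\right) - 336\right) \left(\left(\left(-170\right) \left(-81\right) - \left(-51\right) 10\right) - 31734\right) = \left(\left(-8 + 520\right) - 336\right) \left(\left(13770 - -510\right) - 31734\right) = \left(512 - 336\right) \left(\left(13770 + 510\right) - 31734\right) = 176 \left(14280 - 31734\right) = 176 \left(-17454\right) = -3071904$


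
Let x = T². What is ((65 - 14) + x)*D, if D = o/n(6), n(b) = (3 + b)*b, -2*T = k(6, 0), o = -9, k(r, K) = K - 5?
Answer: -229/24 ≈ -9.5417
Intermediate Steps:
k(r, K) = -5 + K
T = 5/2 (T = -(-5 + 0)/2 = -½*(-5) = 5/2 ≈ 2.5000)
n(b) = b*(3 + b)
D = -⅙ (D = -9*1/(6*(3 + 6)) = -9/(6*9) = -9/54 = -9*1/54 = -⅙ ≈ -0.16667)
x = 25/4 (x = (5/2)² = 25/4 ≈ 6.2500)
((65 - 14) + x)*D = ((65 - 14) + 25/4)*(-⅙) = (51 + 25/4)*(-⅙) = (229/4)*(-⅙) = -229/24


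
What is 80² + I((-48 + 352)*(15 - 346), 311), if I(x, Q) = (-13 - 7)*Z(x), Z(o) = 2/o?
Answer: 80499205/12578 ≈ 6400.0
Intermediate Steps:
I(x, Q) = -40/x (I(x, Q) = (-13 - 7)*(2/x) = -40/x)
80² + I((-48 + 352)*(15 - 346), 311) = 80² - 40*1/((-48 + 352)*(15 - 346)) = 6400 - 40/(304*(-331)) = 6400 - 40/(-100624) = 6400 - 40*(-1/100624) = 6400 + 5/12578 = 80499205/12578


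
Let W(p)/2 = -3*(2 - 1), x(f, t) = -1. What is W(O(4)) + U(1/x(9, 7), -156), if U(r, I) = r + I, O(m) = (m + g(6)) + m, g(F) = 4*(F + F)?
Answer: -163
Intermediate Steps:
g(F) = 8*F (g(F) = 4*(2*F) = 8*F)
O(m) = 48 + 2*m (O(m) = (m + 8*6) + m = (m + 48) + m = (48 + m) + m = 48 + 2*m)
W(p) = -6 (W(p) = 2*(-3*(2 - 1)) = 2*(-3*1) = 2*(-3) = -6)
U(r, I) = I + r
W(O(4)) + U(1/x(9, 7), -156) = -6 + (-156 + 1/(-1)) = -6 + (-156 - 1) = -6 - 157 = -163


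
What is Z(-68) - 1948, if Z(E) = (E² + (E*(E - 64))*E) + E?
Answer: -607760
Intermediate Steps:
Z(E) = E + E² + E²*(-64 + E) (Z(E) = (E² + (E*(-64 + E))*E) + E = (E² + E²*(-64 + E)) + E = E + E² + E²*(-64 + E))
Z(-68) - 1948 = -68*(1 + (-68)² - 63*(-68)) - 1948 = -68*(1 + 4624 + 4284) - 1948 = -68*8909 - 1948 = -605812 - 1948 = -607760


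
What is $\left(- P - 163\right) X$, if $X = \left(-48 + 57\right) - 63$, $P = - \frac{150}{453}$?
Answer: $\frac{1326402}{151} \approx 8784.1$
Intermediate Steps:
$P = - \frac{50}{151}$ ($P = \left(-150\right) \frac{1}{453} = - \frac{50}{151} \approx -0.33113$)
$X = -54$ ($X = 9 - 63 = -54$)
$\left(- P - 163\right) X = \left(\left(-1\right) \left(- \frac{50}{151}\right) - 163\right) \left(-54\right) = \left(\frac{50}{151} - 163\right) \left(-54\right) = \left(- \frac{24563}{151}\right) \left(-54\right) = \frac{1326402}{151}$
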